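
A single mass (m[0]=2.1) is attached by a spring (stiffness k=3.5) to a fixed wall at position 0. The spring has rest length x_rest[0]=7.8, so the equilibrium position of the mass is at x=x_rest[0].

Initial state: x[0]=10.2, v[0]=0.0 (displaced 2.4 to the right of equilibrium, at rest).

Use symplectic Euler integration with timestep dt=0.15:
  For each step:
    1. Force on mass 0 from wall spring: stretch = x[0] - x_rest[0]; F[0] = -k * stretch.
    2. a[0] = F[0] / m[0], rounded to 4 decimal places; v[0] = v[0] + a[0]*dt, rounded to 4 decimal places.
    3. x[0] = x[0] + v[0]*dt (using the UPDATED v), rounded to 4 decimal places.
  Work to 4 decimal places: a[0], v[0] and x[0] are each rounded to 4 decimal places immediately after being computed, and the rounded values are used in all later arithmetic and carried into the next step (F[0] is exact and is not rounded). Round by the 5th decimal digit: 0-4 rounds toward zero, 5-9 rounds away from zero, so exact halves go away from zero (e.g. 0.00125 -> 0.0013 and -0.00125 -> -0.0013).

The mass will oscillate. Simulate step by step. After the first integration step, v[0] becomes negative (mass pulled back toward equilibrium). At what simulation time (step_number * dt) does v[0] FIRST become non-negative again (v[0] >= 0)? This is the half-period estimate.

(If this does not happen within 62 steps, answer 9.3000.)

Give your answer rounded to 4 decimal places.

Step 0: x=[10.2000] v=[0.0000]
Step 1: x=[10.1100] v=[-0.6000]
Step 2: x=[9.9334] v=[-1.1775]
Step 3: x=[9.6768] v=[-1.7109]
Step 4: x=[9.3498] v=[-2.1801]
Step 5: x=[8.9647] v=[-2.5676]
Step 6: x=[8.5359] v=[-2.8588]
Step 7: x=[8.0795] v=[-3.0428]
Step 8: x=[7.6126] v=[-3.1127]
Step 9: x=[7.1527] v=[-3.0659]
Step 10: x=[6.7171] v=[-2.9041]
Step 11: x=[6.3221] v=[-2.6334]
Step 12: x=[5.9825] v=[-2.2639]
Step 13: x=[5.7111] v=[-1.8095]
Step 14: x=[5.5180] v=[-1.2873]
Step 15: x=[5.4105] v=[-0.7168]
Step 16: x=[5.3926] v=[-0.1194]
Step 17: x=[5.4650] v=[0.4824]
First v>=0 after going negative at step 17, time=2.5500

Answer: 2.5500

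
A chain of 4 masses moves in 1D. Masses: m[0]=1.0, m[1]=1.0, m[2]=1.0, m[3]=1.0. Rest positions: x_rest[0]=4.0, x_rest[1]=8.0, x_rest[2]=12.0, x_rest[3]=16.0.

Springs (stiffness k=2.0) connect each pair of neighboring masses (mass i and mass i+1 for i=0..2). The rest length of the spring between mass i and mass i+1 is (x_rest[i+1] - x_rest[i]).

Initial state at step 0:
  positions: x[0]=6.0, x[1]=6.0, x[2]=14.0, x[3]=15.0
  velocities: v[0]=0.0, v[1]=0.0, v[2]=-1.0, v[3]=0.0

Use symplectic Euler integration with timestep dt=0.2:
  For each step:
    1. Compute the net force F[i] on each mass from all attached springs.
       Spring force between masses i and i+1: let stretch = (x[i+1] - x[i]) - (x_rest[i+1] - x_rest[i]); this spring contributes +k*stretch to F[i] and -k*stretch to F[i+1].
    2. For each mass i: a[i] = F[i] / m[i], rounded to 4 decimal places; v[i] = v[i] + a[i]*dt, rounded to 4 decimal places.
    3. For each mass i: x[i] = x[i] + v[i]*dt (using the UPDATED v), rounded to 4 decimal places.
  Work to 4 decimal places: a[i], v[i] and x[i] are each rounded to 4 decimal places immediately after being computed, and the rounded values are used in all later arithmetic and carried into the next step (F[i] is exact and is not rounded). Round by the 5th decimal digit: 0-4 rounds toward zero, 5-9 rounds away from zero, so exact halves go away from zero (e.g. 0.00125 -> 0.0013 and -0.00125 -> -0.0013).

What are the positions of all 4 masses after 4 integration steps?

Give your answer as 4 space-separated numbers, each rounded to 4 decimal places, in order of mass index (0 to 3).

Answer: 3.8104 9.9907 9.9764 16.4226

Derivation:
Step 0: x=[6.0000 6.0000 14.0000 15.0000] v=[0.0000 0.0000 -1.0000 0.0000]
Step 1: x=[5.6800 6.6400 13.2400 15.2400] v=[-1.6000 3.2000 -3.8000 1.2000]
Step 2: x=[5.1168 7.7312 12.1120 15.6400] v=[-2.8160 5.4560 -5.6400 2.0000]
Step 3: x=[4.4428 8.9637 10.9158 16.0778] v=[-3.3702 6.1626 -5.9811 2.1888]
Step 4: x=[3.8104 9.9907 9.9764 16.4226] v=[-3.1618 5.1351 -4.6971 1.7240]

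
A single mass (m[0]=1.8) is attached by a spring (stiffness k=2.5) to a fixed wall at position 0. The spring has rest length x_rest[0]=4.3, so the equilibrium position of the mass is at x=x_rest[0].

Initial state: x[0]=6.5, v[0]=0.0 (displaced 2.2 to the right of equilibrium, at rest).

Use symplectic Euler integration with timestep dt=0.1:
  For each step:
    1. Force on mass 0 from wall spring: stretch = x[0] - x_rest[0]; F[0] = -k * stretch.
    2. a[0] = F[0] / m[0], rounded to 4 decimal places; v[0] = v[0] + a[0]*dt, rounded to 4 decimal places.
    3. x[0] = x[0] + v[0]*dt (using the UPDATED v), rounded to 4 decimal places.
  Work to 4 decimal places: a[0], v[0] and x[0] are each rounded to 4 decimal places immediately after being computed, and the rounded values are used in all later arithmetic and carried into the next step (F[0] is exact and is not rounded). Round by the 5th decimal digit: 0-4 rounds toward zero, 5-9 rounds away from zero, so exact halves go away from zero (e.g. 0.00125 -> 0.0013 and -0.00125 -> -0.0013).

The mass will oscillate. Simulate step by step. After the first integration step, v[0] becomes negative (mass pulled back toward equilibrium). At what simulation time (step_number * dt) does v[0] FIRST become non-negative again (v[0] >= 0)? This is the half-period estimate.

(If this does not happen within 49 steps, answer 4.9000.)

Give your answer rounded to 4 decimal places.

Answer: 2.7000

Derivation:
Step 0: x=[6.5000] v=[0.0000]
Step 1: x=[6.4694] v=[-0.3056]
Step 2: x=[6.4087] v=[-0.6069]
Step 3: x=[6.3187] v=[-0.8998]
Step 4: x=[6.2007] v=[-1.1802]
Step 5: x=[6.0563] v=[-1.4442]
Step 6: x=[5.8875] v=[-1.6881]
Step 7: x=[5.6966] v=[-1.9086]
Step 8: x=[5.4863] v=[-2.1026]
Step 9: x=[5.2596] v=[-2.2674]
Step 10: x=[5.0195] v=[-2.4007]
Step 11: x=[4.7694] v=[-2.5006]
Step 12: x=[4.5128] v=[-2.5658]
Step 13: x=[4.2533] v=[-2.5954]
Step 14: x=[3.9944] v=[-2.5889]
Step 15: x=[3.7398] v=[-2.5465]
Step 16: x=[3.4929] v=[-2.4687]
Step 17: x=[3.2572] v=[-2.3566]
Step 18: x=[3.0360] v=[-2.2118]
Step 19: x=[2.8324] v=[-2.0362]
Step 20: x=[2.6492] v=[-1.8324]
Step 21: x=[2.4889] v=[-1.6031]
Step 22: x=[2.3537] v=[-1.3516]
Step 23: x=[2.2456] v=[-1.0813]
Step 24: x=[2.1660] v=[-0.7960]
Step 25: x=[2.1160] v=[-0.4996]
Step 26: x=[2.0964] v=[-0.1963]
Step 27: x=[2.1074] v=[0.1098]
First v>=0 after going negative at step 27, time=2.7000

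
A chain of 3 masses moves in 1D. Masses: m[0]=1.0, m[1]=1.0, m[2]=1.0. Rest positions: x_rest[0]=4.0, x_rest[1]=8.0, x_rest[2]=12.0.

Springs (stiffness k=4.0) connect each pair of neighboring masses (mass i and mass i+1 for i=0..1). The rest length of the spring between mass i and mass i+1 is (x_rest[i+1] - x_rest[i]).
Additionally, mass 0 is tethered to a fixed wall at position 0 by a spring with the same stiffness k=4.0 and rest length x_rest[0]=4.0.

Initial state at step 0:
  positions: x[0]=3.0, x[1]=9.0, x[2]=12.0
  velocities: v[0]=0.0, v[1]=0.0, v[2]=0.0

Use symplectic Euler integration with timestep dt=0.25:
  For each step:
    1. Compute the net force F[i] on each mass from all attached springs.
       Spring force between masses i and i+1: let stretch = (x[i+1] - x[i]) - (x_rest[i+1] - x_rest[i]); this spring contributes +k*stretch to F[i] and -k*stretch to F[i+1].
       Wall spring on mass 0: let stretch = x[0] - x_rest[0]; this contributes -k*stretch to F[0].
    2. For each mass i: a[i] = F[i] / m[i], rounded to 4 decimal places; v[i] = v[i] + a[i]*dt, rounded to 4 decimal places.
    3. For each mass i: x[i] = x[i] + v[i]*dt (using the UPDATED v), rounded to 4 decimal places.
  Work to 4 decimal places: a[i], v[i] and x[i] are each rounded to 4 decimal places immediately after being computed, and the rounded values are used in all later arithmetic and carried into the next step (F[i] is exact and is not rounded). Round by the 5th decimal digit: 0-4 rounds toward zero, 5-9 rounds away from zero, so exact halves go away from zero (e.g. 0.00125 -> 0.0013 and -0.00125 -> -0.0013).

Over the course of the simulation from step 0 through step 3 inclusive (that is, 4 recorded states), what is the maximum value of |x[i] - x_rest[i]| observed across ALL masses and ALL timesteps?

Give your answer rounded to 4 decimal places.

Step 0: x=[3.0000 9.0000 12.0000] v=[0.0000 0.0000 0.0000]
Step 1: x=[3.7500 8.2500 12.2500] v=[3.0000 -3.0000 1.0000]
Step 2: x=[4.6875 7.3750 12.5000] v=[3.7500 -3.5000 1.0000]
Step 3: x=[5.1250 7.1094 12.4688] v=[1.7500 -1.0625 -0.1250]
Max displacement = 1.1250

Answer: 1.1250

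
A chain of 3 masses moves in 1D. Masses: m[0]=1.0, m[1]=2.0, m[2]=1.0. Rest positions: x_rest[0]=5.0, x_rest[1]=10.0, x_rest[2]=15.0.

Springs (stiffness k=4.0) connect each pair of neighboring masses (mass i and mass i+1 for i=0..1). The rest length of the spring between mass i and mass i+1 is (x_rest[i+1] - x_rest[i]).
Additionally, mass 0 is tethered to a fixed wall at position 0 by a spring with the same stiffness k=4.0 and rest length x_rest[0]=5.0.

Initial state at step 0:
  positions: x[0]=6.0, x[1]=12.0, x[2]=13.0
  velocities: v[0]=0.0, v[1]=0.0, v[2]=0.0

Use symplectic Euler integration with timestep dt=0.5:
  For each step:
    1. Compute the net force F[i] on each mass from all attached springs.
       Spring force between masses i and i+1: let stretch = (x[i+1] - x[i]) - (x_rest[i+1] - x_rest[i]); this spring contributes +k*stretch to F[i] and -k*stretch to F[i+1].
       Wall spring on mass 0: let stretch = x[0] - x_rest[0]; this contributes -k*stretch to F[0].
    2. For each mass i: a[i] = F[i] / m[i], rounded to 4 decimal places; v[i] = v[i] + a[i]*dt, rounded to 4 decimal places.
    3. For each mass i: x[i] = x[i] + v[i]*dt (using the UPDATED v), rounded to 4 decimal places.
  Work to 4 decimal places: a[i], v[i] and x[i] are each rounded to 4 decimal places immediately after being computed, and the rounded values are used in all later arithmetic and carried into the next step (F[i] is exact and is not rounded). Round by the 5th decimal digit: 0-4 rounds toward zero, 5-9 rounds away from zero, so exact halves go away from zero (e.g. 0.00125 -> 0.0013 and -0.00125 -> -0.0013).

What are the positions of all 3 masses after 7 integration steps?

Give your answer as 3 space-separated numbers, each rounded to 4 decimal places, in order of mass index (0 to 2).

Step 0: x=[6.0000 12.0000 13.0000] v=[0.0000 0.0000 0.0000]
Step 1: x=[6.0000 9.5000 17.0000] v=[0.0000 -5.0000 8.0000]
Step 2: x=[3.5000 9.0000 18.5000] v=[-5.0000 -1.0000 3.0000]
Step 3: x=[3.0000 10.5000 15.5000] v=[-1.0000 3.0000 -6.0000]
Step 4: x=[7.0000 10.7500 12.5000] v=[8.0000 0.5000 -6.0000]
Step 5: x=[7.7500 10.0000 12.7500] v=[1.5000 -1.5000 0.5000]
Step 6: x=[3.0000 9.5000 15.2500] v=[-9.5000 -1.0000 5.0000]
Step 7: x=[1.7500 8.6250 17.0000] v=[-2.5000 -1.7500 3.5000]

Answer: 1.7500 8.6250 17.0000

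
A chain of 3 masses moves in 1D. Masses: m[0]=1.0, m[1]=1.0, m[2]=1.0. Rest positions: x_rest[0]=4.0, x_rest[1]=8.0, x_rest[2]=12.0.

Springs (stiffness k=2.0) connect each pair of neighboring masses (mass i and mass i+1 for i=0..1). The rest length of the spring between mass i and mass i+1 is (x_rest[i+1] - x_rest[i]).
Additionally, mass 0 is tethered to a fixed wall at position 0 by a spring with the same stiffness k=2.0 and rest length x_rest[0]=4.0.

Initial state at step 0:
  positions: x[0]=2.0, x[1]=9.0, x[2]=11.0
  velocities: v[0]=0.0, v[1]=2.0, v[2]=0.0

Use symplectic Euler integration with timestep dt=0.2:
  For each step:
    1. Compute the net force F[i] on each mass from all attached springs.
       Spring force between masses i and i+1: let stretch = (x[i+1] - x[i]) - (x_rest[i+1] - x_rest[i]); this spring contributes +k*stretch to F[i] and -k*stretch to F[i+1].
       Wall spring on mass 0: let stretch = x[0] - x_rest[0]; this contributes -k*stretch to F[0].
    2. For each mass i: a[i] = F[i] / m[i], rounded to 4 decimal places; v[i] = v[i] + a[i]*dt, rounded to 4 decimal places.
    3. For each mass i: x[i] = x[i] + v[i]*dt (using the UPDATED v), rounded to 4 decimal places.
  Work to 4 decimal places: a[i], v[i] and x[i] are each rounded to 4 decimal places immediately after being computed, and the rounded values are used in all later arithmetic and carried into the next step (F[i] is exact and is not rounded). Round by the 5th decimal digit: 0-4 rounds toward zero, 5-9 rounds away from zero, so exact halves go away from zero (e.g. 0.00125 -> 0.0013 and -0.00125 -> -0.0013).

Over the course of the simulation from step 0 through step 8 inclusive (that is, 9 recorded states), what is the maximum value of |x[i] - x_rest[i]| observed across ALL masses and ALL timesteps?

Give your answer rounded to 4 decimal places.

Step 0: x=[2.0000 9.0000 11.0000] v=[0.0000 2.0000 0.0000]
Step 1: x=[2.4000 9.0000 11.1600] v=[2.0000 0.0000 0.8000]
Step 2: x=[3.1360 8.6448 11.4672] v=[3.6800 -1.7760 1.5360]
Step 3: x=[4.0618 8.0747 11.8686] v=[4.6291 -2.8506 2.0070]
Step 4: x=[4.9837 7.4871 12.2865] v=[4.6095 -2.9382 2.0894]
Step 5: x=[5.7072 7.0831 12.6404] v=[3.6174 -2.0198 1.7696]
Step 6: x=[6.0842 7.0137 12.8697] v=[1.8849 -0.3472 1.1467]
Step 7: x=[6.0488 7.3384 12.9506] v=[-0.1770 1.6234 0.4043]
Step 8: x=[5.6327 8.0089 12.9025] v=[-2.0807 3.3524 -0.2406]
Max displacement = 2.0842

Answer: 2.0842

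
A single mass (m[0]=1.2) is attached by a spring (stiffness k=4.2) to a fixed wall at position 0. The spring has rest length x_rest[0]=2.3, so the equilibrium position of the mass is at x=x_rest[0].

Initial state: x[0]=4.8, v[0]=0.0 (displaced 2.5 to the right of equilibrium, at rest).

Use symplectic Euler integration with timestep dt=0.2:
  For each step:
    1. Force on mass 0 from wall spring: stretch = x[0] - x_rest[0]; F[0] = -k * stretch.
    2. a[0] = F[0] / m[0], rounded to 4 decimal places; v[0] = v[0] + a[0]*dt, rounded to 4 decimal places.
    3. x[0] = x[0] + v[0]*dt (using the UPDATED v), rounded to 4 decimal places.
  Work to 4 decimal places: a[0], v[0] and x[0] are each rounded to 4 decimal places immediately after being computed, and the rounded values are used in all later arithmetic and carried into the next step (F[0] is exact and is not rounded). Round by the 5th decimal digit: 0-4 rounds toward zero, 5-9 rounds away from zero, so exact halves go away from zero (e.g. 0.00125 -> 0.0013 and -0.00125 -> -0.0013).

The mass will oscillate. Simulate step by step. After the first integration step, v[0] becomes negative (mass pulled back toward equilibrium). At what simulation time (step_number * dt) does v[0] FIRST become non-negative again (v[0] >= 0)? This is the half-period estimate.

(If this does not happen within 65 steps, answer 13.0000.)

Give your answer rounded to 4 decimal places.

Step 0: x=[4.8000] v=[0.0000]
Step 1: x=[4.4500] v=[-1.7500]
Step 2: x=[3.7990] v=[-3.2550]
Step 3: x=[2.9381] v=[-4.3043]
Step 4: x=[1.9879] v=[-4.7510]
Step 5: x=[1.0814] v=[-4.5325]
Step 6: x=[0.3455] v=[-3.6795]
Step 7: x=[-0.1168] v=[-2.3113]
Step 8: x=[-0.2407] v=[-0.6195]
Step 9: x=[-0.0089] v=[1.1590]
First v>=0 after going negative at step 9, time=1.8000

Answer: 1.8000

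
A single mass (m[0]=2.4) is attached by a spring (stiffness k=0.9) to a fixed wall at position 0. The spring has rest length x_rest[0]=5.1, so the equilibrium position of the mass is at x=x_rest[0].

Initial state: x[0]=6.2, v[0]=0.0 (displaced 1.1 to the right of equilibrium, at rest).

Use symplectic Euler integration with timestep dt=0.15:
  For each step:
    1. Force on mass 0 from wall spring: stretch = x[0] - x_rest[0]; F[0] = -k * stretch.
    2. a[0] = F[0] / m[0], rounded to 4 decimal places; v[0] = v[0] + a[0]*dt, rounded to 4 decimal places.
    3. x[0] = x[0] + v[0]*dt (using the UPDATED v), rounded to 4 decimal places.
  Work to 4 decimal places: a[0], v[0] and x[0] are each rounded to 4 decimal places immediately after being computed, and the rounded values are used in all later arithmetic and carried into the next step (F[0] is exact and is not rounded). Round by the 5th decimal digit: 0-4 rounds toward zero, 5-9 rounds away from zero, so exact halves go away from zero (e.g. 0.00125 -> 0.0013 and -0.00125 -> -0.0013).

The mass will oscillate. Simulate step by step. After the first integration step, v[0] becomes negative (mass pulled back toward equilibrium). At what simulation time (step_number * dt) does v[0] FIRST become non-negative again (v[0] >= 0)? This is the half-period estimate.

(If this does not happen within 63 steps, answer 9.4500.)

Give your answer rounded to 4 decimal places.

Answer: 5.2500

Derivation:
Step 0: x=[6.2000] v=[0.0000]
Step 1: x=[6.1907] v=[-0.0619]
Step 2: x=[6.1722] v=[-0.1233]
Step 3: x=[6.1447] v=[-0.1836]
Step 4: x=[6.1083] v=[-0.2424]
Step 5: x=[6.0634] v=[-0.2991]
Step 6: x=[6.0104] v=[-0.3533]
Step 7: x=[5.9497] v=[-0.4045]
Step 8: x=[5.8819] v=[-0.4523]
Step 9: x=[5.8075] v=[-0.4963]
Step 10: x=[5.7271] v=[-0.5361]
Step 11: x=[5.6414] v=[-0.5714]
Step 12: x=[5.5511] v=[-0.6019]
Step 13: x=[5.4570] v=[-0.6273]
Step 14: x=[5.3599] v=[-0.6474]
Step 15: x=[5.2606] v=[-0.6620]
Step 16: x=[5.1600] v=[-0.6710]
Step 17: x=[5.0588] v=[-0.6744]
Step 18: x=[4.9580] v=[-0.6721]
Step 19: x=[4.8584] v=[-0.6641]
Step 20: x=[4.7608] v=[-0.6505]
Step 21: x=[4.6661] v=[-0.6314]
Step 22: x=[4.5751] v=[-0.6070]
Step 23: x=[4.4885] v=[-0.5775]
Step 24: x=[4.4070] v=[-0.5431]
Step 25: x=[4.3314] v=[-0.5041]
Step 26: x=[4.2623] v=[-0.4609]
Step 27: x=[4.2002] v=[-0.4138]
Step 28: x=[4.1457] v=[-0.3632]
Step 29: x=[4.0993] v=[-0.3095]
Step 30: x=[4.0613] v=[-0.2532]
Step 31: x=[4.0321] v=[-0.1948]
Step 32: x=[4.0119] v=[-0.1347]
Step 33: x=[4.0009] v=[-0.0735]
Step 34: x=[3.9991] v=[-0.0117]
Step 35: x=[4.0066] v=[0.0502]
First v>=0 after going negative at step 35, time=5.2500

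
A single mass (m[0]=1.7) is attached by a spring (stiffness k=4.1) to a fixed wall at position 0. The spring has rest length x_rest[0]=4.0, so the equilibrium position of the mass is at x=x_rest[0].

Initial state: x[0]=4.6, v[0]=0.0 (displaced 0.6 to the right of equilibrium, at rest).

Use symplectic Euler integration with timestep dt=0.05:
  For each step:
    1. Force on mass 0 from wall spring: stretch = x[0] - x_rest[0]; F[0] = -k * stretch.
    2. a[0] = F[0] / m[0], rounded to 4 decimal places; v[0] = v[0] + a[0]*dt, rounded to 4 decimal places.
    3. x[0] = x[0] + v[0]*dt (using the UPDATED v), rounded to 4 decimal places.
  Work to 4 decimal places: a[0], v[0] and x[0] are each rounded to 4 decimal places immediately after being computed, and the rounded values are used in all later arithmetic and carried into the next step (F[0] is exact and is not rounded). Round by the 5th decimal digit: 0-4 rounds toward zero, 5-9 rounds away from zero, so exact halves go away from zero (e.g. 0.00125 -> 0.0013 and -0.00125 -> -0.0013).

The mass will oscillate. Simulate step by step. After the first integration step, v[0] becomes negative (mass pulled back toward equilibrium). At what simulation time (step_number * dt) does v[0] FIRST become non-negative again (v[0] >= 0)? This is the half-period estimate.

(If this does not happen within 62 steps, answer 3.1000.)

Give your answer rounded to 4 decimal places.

Answer: 2.0500

Derivation:
Step 0: x=[4.6000] v=[0.0000]
Step 1: x=[4.5964] v=[-0.0724]
Step 2: x=[4.5892] v=[-0.1443]
Step 3: x=[4.5784] v=[-0.2154]
Step 4: x=[4.5641] v=[-0.2852]
Step 5: x=[4.5464] v=[-0.3532]
Step 6: x=[4.5254] v=[-0.4191]
Step 7: x=[4.5013] v=[-0.4825]
Step 8: x=[4.4742] v=[-0.5430]
Step 9: x=[4.4442] v=[-0.6002]
Step 10: x=[4.4115] v=[-0.6538]
Step 11: x=[4.3763] v=[-0.7034]
Step 12: x=[4.3389] v=[-0.7488]
Step 13: x=[4.2994] v=[-0.7897]
Step 14: x=[4.2581] v=[-0.8258]
Step 15: x=[4.2153] v=[-0.8569]
Step 16: x=[4.1712] v=[-0.8829]
Step 17: x=[4.1260] v=[-0.9035]
Step 18: x=[4.0801] v=[-0.9187]
Step 19: x=[4.0337] v=[-0.9284]
Step 20: x=[3.9871] v=[-0.9325]
Step 21: x=[3.9406] v=[-0.9309]
Step 22: x=[3.8944] v=[-0.9237]
Step 23: x=[3.8489] v=[-0.9110]
Step 24: x=[3.8043] v=[-0.8928]
Step 25: x=[3.7608] v=[-0.8692]
Step 26: x=[3.7188] v=[-0.8404]
Step 27: x=[3.6785] v=[-0.8065]
Step 28: x=[3.6401] v=[-0.7677]
Step 29: x=[3.6039] v=[-0.7243]
Step 30: x=[3.5701] v=[-0.6765]
Step 31: x=[3.5389] v=[-0.6247]
Step 32: x=[3.5104] v=[-0.5691]
Step 33: x=[3.4849] v=[-0.5101]
Step 34: x=[3.4625] v=[-0.4480]
Step 35: x=[3.4433] v=[-0.3832]
Step 36: x=[3.4275] v=[-0.3161]
Step 37: x=[3.4151] v=[-0.2471]
Step 38: x=[3.4063] v=[-0.1766]
Step 39: x=[3.4011] v=[-0.1050]
Step 40: x=[3.3995] v=[-0.0328]
Step 41: x=[3.4015] v=[0.0396]
First v>=0 after going negative at step 41, time=2.0500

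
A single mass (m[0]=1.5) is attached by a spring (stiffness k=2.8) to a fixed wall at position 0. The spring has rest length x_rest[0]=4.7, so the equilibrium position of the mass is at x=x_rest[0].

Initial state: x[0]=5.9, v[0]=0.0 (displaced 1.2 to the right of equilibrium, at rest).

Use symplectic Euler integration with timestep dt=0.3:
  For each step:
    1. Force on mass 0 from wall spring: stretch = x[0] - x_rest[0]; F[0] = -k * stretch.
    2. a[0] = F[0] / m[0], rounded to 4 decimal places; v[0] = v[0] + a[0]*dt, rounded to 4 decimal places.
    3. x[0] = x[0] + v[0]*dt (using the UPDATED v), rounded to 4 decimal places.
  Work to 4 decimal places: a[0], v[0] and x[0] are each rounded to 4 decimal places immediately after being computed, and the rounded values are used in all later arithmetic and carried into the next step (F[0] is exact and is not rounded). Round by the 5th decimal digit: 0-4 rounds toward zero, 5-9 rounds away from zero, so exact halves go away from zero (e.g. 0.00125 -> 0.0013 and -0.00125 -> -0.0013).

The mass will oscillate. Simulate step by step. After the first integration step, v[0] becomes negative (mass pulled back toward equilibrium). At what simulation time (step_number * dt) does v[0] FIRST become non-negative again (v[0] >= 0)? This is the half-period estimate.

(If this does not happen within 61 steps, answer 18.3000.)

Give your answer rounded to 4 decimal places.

Step 0: x=[5.9000] v=[0.0000]
Step 1: x=[5.6984] v=[-0.6720]
Step 2: x=[5.3291] v=[-1.2311]
Step 3: x=[4.8541] v=[-1.5834]
Step 4: x=[4.3532] v=[-1.6697]
Step 5: x=[3.9106] v=[-1.4755]
Step 6: x=[3.6006] v=[-1.0335]
Step 7: x=[3.4753] v=[-0.4178]
Step 8: x=[3.5557] v=[0.2680]
First v>=0 after going negative at step 8, time=2.4000

Answer: 2.4000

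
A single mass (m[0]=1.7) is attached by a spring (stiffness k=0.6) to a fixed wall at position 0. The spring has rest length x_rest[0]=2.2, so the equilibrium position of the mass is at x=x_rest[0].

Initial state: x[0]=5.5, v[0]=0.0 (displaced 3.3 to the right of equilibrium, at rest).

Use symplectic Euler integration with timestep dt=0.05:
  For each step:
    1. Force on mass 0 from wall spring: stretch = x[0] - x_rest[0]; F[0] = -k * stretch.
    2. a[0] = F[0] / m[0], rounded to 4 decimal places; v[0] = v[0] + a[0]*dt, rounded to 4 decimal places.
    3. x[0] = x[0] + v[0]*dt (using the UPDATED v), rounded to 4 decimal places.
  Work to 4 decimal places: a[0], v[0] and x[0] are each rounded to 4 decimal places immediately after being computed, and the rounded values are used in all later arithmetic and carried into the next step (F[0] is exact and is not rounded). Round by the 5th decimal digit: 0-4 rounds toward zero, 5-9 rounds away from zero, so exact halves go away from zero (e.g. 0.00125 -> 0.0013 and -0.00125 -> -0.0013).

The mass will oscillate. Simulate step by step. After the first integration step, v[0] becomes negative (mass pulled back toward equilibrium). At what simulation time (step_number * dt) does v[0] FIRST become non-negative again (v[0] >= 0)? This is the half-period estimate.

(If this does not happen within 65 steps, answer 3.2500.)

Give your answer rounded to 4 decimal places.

Step 0: x=[5.5000] v=[0.0000]
Step 1: x=[5.4971] v=[-0.0582]
Step 2: x=[5.4913] v=[-0.1164]
Step 3: x=[5.4826] v=[-0.1745]
Step 4: x=[5.4710] v=[-0.2324]
Step 5: x=[5.4565] v=[-0.2901]
Step 6: x=[5.4391] v=[-0.3476]
Step 7: x=[5.4189] v=[-0.4048]
Step 8: x=[5.3958] v=[-0.4616]
Step 9: x=[5.3699] v=[-0.5180]
Step 10: x=[5.3412] v=[-0.5739]
Step 11: x=[5.3097] v=[-0.6293]
Step 12: x=[5.2755] v=[-0.6842]
Step 13: x=[5.2386] v=[-0.7385]
Step 14: x=[5.1990] v=[-0.7921]
Step 15: x=[5.1568] v=[-0.8450]
Step 16: x=[5.1119] v=[-0.8972]
Step 17: x=[5.0645] v=[-0.9486]
Step 18: x=[5.0145] v=[-0.9992]
Step 19: x=[4.9621] v=[-1.0489]
Step 20: x=[4.9072] v=[-1.0976]
Step 21: x=[4.8499] v=[-1.1454]
Step 22: x=[4.7903] v=[-1.1922]
Step 23: x=[4.7284] v=[-1.2379]
Step 24: x=[4.6643] v=[-1.2825]
Step 25: x=[4.5980] v=[-1.3260]
Step 26: x=[4.5296] v=[-1.3683]
Step 27: x=[4.4591] v=[-1.4094]
Step 28: x=[4.3866] v=[-1.4493]
Step 29: x=[4.3122] v=[-1.4879]
Step 30: x=[4.2359] v=[-1.5252]
Step 31: x=[4.1578] v=[-1.5611]
Step 32: x=[4.0780] v=[-1.5957]
Step 33: x=[3.9966] v=[-1.6288]
Step 34: x=[3.9136] v=[-1.6605]
Step 35: x=[3.8291] v=[-1.6907]
Step 36: x=[3.7431] v=[-1.7195]
Step 37: x=[3.6558] v=[-1.7467]
Step 38: x=[3.5672] v=[-1.7724]
Step 39: x=[3.4774] v=[-1.7965]
Step 40: x=[3.3865] v=[-1.8190]
Step 41: x=[3.2945] v=[-1.8399]
Step 42: x=[3.2015] v=[-1.8592]
Step 43: x=[3.1077] v=[-1.8769]
Step 44: x=[3.0131] v=[-1.8929]
Step 45: x=[2.9177] v=[-1.9073]
Step 46: x=[2.8217] v=[-1.9200]
Step 47: x=[2.7252] v=[-1.9310]
Step 48: x=[2.6282] v=[-1.9403]
Step 49: x=[2.5308] v=[-1.9479]
Step 50: x=[2.4331] v=[-1.9537]
Step 51: x=[2.3352] v=[-1.9578]
Step 52: x=[2.2372] v=[-1.9602]
Step 53: x=[2.1392] v=[-1.9609]
Step 54: x=[2.0412] v=[-1.9598]
Step 55: x=[1.9434] v=[-1.9570]
Step 56: x=[1.8458] v=[-1.9525]
Step 57: x=[1.7485] v=[-1.9463]
Step 58: x=[1.6516] v=[-1.9383]
Step 59: x=[1.5552] v=[-1.9286]
Step 60: x=[1.4593] v=[-1.9172]
Step 61: x=[1.3641] v=[-1.9041]
Step 62: x=[1.2696] v=[-1.8894]
Step 63: x=[1.1760] v=[-1.8730]
Step 64: x=[1.0833] v=[-1.8549]
Step 65: x=[0.9915] v=[-1.8352]
v[0] did not become non-negative within 65 steps; using fallback time=3.2500

Answer: 3.2500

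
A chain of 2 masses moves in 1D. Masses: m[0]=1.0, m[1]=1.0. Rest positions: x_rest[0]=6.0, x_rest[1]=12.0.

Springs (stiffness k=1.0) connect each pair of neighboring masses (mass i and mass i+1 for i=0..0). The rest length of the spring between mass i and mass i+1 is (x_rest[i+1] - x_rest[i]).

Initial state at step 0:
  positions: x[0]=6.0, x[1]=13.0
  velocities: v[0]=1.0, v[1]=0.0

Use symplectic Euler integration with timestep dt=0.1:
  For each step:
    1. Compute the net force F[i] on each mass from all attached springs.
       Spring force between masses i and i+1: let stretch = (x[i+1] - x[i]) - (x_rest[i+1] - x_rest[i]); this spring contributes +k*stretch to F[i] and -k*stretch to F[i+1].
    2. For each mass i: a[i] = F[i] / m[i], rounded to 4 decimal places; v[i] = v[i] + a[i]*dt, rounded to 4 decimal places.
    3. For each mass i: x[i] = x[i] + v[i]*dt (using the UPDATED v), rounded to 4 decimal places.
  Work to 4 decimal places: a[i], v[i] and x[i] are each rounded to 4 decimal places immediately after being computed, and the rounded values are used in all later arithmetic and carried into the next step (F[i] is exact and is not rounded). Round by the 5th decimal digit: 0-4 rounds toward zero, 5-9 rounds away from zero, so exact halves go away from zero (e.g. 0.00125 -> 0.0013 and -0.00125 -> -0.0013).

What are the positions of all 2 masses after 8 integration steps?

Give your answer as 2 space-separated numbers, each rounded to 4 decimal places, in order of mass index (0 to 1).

Step 0: x=[6.0000 13.0000] v=[1.0000 0.0000]
Step 1: x=[6.1100 12.9900] v=[1.1000 -0.1000]
Step 2: x=[6.2288 12.9712] v=[1.1880 -0.1880]
Step 3: x=[6.3550 12.9450] v=[1.2622 -0.2622]
Step 4: x=[6.4871 12.9129] v=[1.3212 -0.3212]
Step 5: x=[6.6235 12.8765] v=[1.3638 -0.3638]
Step 6: x=[6.7624 12.8376] v=[1.3891 -0.3891]
Step 7: x=[6.9021 12.7979] v=[1.3966 -0.3966]
Step 8: x=[7.0407 12.7593] v=[1.3862 -0.3862]

Answer: 7.0407 12.7593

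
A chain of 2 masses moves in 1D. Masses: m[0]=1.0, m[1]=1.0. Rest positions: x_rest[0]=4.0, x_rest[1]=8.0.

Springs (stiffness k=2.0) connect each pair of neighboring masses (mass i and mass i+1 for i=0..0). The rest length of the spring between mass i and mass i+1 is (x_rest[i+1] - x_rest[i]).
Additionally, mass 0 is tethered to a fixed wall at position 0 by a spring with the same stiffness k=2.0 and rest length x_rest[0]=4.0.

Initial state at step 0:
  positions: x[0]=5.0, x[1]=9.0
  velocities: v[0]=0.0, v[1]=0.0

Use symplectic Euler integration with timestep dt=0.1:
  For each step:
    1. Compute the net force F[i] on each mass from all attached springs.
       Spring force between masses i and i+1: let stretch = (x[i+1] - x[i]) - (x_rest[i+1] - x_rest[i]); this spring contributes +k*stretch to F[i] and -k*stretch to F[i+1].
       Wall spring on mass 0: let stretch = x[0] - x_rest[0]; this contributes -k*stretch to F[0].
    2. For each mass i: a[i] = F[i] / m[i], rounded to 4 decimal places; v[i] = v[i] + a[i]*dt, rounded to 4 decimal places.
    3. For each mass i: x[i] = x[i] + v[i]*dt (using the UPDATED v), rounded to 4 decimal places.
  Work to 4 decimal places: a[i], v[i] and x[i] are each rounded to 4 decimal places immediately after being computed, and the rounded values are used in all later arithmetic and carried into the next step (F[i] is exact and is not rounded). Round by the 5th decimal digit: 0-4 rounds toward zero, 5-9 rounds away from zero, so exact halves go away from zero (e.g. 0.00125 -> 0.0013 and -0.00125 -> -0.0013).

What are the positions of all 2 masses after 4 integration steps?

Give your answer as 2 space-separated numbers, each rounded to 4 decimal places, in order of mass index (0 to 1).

Answer: 4.8118 8.9941

Derivation:
Step 0: x=[5.0000 9.0000] v=[0.0000 0.0000]
Step 1: x=[4.9800 9.0000] v=[-0.2000 0.0000]
Step 2: x=[4.9408 8.9996] v=[-0.3920 -0.0040]
Step 3: x=[4.8840 8.9980] v=[-0.5684 -0.0158]
Step 4: x=[4.8118 8.9941] v=[-0.7224 -0.0386]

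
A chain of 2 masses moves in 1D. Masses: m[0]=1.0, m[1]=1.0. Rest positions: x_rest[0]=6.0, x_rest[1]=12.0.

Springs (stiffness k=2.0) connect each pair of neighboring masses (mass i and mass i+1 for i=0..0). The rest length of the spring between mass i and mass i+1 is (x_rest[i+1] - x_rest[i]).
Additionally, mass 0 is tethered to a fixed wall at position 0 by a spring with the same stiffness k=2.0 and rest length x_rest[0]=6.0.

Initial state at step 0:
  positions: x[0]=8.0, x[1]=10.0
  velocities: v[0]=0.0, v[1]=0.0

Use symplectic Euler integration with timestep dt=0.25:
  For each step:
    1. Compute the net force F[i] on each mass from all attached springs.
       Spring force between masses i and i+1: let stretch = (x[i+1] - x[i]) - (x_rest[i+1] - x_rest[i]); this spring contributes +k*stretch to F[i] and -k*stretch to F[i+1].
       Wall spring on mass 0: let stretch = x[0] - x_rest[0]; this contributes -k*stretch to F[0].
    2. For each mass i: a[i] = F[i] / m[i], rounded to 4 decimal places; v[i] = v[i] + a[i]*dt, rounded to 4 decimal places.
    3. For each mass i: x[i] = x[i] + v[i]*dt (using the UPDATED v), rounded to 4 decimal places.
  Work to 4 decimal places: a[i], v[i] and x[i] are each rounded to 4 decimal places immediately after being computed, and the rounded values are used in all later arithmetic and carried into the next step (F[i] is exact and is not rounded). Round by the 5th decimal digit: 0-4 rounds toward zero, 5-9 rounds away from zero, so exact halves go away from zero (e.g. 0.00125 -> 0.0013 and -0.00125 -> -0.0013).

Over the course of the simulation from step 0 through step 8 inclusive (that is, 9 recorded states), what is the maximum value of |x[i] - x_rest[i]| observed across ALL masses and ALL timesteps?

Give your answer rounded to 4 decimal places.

Answer: 2.5639

Derivation:
Step 0: x=[8.0000 10.0000] v=[0.0000 0.0000]
Step 1: x=[7.2500 10.5000] v=[-3.0000 2.0000]
Step 2: x=[6.0000 11.3438] v=[-5.0000 3.3750]
Step 3: x=[4.6680 12.2696] v=[-5.3281 3.7031]
Step 4: x=[3.7027 12.9952] v=[-3.8613 2.9023]
Step 5: x=[3.4361 13.3092] v=[-1.0664 1.2561]
Step 6: x=[3.9741 13.1391] v=[2.1521 -0.6805]
Step 7: x=[5.1610 12.5734] v=[4.7476 -2.2630]
Step 8: x=[6.6293 11.8311] v=[5.8733 -2.9692]
Max displacement = 2.5639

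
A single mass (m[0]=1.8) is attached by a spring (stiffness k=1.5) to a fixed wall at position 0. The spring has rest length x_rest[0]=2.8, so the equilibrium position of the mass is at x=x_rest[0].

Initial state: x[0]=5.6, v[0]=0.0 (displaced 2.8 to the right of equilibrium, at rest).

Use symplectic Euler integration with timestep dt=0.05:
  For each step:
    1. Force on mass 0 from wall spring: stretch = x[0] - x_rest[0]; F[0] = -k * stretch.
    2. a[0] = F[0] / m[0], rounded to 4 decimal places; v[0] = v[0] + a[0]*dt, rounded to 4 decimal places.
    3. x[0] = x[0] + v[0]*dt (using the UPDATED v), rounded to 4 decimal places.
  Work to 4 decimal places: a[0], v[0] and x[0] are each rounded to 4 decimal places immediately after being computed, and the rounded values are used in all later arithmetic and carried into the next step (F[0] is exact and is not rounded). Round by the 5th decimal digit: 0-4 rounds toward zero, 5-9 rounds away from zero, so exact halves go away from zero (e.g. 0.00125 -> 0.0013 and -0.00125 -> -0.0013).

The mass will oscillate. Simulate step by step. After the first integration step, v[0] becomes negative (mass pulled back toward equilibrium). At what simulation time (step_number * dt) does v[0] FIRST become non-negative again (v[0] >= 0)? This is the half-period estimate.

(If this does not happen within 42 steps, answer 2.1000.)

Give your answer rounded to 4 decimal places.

Answer: 2.1000

Derivation:
Step 0: x=[5.6000] v=[0.0000]
Step 1: x=[5.5942] v=[-0.1167]
Step 2: x=[5.5825] v=[-0.2331]
Step 3: x=[5.5651] v=[-0.3490]
Step 4: x=[5.5419] v=[-0.4642]
Step 5: x=[5.5130] v=[-0.5784]
Step 6: x=[5.4784] v=[-0.6914]
Step 7: x=[5.4383] v=[-0.8030]
Step 8: x=[5.3927] v=[-0.9129]
Step 9: x=[5.3417] v=[-1.0209]
Step 10: x=[5.2854] v=[-1.1268]
Step 11: x=[5.2239] v=[-1.2304]
Step 12: x=[5.1573] v=[-1.3314]
Step 13: x=[5.0858] v=[-1.4296]
Step 14: x=[5.0096] v=[-1.5248]
Step 15: x=[4.9288] v=[-1.6169]
Step 16: x=[4.8435] v=[-1.7056]
Step 17: x=[4.7540] v=[-1.7907]
Step 18: x=[4.6604] v=[-1.8721]
Step 19: x=[4.5629] v=[-1.9496]
Step 20: x=[4.4617] v=[-2.0231]
Step 21: x=[4.3571] v=[-2.0923]
Step 22: x=[4.2492] v=[-2.1572]
Step 23: x=[4.1383] v=[-2.2176]
Step 24: x=[4.0246] v=[-2.2734]
Step 25: x=[3.9084] v=[-2.3244]
Step 26: x=[3.7899] v=[-2.3706]
Step 27: x=[3.6693] v=[-2.4118]
Step 28: x=[3.5469] v=[-2.4480]
Step 29: x=[3.4229] v=[-2.4791]
Step 30: x=[3.2976] v=[-2.5051]
Step 31: x=[3.1713] v=[-2.5258]
Step 32: x=[3.0442] v=[-2.5413]
Step 33: x=[2.9166] v=[-2.5515]
Step 34: x=[2.7888] v=[-2.5564]
Step 35: x=[2.6610] v=[-2.5559]
Step 36: x=[2.5335] v=[-2.5501]
Step 37: x=[2.4066] v=[-2.5390]
Step 38: x=[2.2805] v=[-2.5226]
Step 39: x=[2.1555] v=[-2.5010]
Step 40: x=[2.0318] v=[-2.4741]
Step 41: x=[1.9097] v=[-2.4421]
Step 42: x=[1.7895] v=[-2.4050]
v[0] did not become non-negative within 42 steps; using fallback time=2.1000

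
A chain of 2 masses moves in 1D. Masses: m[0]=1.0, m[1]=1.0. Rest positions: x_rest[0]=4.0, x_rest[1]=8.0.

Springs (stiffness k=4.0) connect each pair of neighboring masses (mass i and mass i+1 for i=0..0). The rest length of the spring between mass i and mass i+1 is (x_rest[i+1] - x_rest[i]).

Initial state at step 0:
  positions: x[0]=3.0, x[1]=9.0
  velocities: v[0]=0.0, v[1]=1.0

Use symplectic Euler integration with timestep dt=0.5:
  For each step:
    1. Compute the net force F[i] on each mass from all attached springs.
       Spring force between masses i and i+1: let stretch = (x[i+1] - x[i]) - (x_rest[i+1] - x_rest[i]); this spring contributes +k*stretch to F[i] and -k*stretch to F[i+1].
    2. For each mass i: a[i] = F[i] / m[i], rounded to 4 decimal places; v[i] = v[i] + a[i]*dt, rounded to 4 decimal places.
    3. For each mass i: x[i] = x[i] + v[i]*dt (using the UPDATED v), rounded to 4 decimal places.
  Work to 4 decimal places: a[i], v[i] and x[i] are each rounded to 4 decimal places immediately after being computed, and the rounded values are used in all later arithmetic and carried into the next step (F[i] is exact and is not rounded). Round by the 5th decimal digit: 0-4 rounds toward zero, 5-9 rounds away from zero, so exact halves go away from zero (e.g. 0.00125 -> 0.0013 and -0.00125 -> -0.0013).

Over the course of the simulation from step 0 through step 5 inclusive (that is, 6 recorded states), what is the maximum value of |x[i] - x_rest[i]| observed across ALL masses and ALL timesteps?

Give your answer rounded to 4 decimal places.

Answer: 2.0000

Derivation:
Step 0: x=[3.0000 9.0000] v=[0.0000 1.0000]
Step 1: x=[5.0000 7.5000] v=[4.0000 -3.0000]
Step 2: x=[5.5000 7.5000] v=[1.0000 0.0000]
Step 3: x=[4.0000 9.5000] v=[-3.0000 4.0000]
Step 4: x=[4.0000 10.0000] v=[0.0000 1.0000]
Step 5: x=[6.0000 8.5000] v=[4.0000 -3.0000]
Max displacement = 2.0000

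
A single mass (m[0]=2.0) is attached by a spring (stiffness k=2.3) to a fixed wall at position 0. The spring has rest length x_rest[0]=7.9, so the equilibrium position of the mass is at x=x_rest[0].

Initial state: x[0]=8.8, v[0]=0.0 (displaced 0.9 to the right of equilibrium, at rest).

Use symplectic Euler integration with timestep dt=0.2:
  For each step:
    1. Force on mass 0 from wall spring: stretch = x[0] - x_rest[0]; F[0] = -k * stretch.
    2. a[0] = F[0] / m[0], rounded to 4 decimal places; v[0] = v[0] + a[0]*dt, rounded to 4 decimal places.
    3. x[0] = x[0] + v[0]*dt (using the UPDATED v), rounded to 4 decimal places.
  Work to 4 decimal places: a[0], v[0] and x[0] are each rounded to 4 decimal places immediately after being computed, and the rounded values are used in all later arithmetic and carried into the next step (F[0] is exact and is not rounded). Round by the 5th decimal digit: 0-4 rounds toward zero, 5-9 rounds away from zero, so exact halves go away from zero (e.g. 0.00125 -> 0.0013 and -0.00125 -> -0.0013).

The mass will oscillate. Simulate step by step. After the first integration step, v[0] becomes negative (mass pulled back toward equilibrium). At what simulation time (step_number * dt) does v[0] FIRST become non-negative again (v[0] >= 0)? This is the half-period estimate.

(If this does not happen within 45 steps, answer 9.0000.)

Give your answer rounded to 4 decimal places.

Step 0: x=[8.8000] v=[0.0000]
Step 1: x=[8.7586] v=[-0.2070]
Step 2: x=[8.6777] v=[-0.4045]
Step 3: x=[8.5610] v=[-0.5834]
Step 4: x=[8.4139] v=[-0.7354]
Step 5: x=[8.2432] v=[-0.8536]
Step 6: x=[8.0567] v=[-0.9325]
Step 7: x=[7.8630] v=[-0.9685]
Step 8: x=[7.6710] v=[-0.9600]
Step 9: x=[7.4895] v=[-0.9073]
Step 10: x=[7.3269] v=[-0.8129]
Step 11: x=[7.1907] v=[-0.6811]
Step 12: x=[7.0871] v=[-0.5180]
Step 13: x=[7.0209] v=[-0.3310]
Step 14: x=[6.9951] v=[-0.1288]
Step 15: x=[7.0110] v=[0.0793]
First v>=0 after going negative at step 15, time=3.0000

Answer: 3.0000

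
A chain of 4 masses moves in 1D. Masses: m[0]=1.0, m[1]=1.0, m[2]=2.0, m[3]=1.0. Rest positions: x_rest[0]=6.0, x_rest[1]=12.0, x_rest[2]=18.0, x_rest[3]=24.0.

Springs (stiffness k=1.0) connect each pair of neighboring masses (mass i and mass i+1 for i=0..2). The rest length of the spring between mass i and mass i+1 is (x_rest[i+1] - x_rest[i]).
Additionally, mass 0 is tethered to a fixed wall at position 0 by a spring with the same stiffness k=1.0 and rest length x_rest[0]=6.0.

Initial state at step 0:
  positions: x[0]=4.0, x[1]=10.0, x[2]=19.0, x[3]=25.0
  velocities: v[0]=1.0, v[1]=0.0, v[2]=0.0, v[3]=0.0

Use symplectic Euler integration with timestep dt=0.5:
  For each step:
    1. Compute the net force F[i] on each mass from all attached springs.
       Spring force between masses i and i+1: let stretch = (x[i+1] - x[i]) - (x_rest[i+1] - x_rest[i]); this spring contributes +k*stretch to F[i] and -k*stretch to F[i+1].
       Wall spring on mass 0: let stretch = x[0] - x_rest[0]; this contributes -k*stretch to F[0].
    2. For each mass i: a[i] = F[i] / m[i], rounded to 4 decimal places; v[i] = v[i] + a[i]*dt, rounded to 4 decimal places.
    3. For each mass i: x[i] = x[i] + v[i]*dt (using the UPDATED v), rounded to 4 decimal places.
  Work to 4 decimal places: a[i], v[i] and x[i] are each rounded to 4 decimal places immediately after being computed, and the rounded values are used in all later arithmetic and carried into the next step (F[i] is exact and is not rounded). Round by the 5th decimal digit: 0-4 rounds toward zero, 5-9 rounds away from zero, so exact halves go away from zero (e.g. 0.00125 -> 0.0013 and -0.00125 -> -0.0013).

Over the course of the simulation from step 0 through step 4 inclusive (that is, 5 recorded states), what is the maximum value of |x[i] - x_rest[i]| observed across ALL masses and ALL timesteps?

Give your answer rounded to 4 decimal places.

Answer: 2.2305

Derivation:
Step 0: x=[4.0000 10.0000 19.0000 25.0000] v=[1.0000 0.0000 0.0000 0.0000]
Step 1: x=[5.0000 10.7500 18.6250 25.0000] v=[2.0000 1.5000 -0.7500 0.0000]
Step 2: x=[6.1875 12.0313 18.0625 24.9063] v=[2.3750 2.5625 -1.1250 -0.1875]
Step 3: x=[7.2891 13.3594 17.6016 24.6016] v=[2.2032 2.6562 -0.9219 -0.6094]
Step 4: x=[8.0860 14.2305 17.4854 24.0469] v=[1.5938 1.7422 -0.2325 -1.1094]
Max displacement = 2.2305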